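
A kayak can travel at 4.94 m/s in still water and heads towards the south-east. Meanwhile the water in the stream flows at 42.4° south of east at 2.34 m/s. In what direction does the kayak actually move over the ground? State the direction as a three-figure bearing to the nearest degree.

134°

Taking east as x and north as y: velocity relative to the water = (3.493, -3.493) m/s; the water relative to ground = (1.728, -1.578) m/s.
Velocity relative to ground = (3.493, -3.493) + (1.728, -1.578) = (5.221, -5.071) m/s.
Bearing = atan2(5.22, -5.07) = 134.16° clockwise from north.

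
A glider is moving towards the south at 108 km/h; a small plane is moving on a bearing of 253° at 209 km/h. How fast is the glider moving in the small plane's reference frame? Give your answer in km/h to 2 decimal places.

205.30 km/h

Taking east as x and north as y: glider velocity = (0.000, -108.000) km/h; small plane velocity = (-199.868, -61.106) km/h.
Velocity of glider relative to small plane = (0.000, -108.000) − (-199.868, -61.106) = (199.868, -46.894) km/h.
Magnitude = |(199.868, -46.894)| = 205.295 km/h.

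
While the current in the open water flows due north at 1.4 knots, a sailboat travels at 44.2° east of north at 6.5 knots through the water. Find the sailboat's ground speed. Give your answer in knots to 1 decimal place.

7.6 knots

Taking east as x and north as y: velocity relative to the water = (4.532, 4.660) knots; the water relative to ground = (0.000, 1.400) knots.
Velocity relative to ground = (4.532, 4.660) + (0.000, 1.400) = (4.532, 6.060) knots.
Speed = |(4.532, 6.060)| = 7.567 knots.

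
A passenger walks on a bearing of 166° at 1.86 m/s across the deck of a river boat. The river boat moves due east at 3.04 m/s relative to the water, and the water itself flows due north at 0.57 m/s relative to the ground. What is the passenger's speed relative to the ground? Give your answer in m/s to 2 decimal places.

In east/north components (m/s): passenger relative to river boat = (0.450, -1.805); river boat relative to water = (3.040, 0.000); water relative to ground = (0.000, 0.570).
Sum = (3.490, -1.235) m/s.
Speed = |(3.490, -1.235)| = 3.702 m/s.

3.70 m/s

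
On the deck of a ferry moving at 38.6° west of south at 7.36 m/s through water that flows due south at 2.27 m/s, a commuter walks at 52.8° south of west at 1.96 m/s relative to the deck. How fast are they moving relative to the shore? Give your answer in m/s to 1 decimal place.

In east/north components (m/s): commuter relative to ferry = (-1.185, -1.561); ferry relative to water = (-4.592, -5.752); water relative to ground = (0.000, -2.270).
Sum = (-5.777, -9.583) m/s.
Speed = |(-5.777, -9.583)| = 11.190 m/s.

11.2 m/s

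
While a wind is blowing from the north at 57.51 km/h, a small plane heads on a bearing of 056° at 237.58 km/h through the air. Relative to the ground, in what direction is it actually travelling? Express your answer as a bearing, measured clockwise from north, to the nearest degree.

069°

Taking east as x and north as y: velocity relative to the air = (196.963, 132.853) km/h; the air relative to ground = (0.000, -57.510) km/h.
Velocity relative to ground = (196.963, 132.853) + (0.000, -57.510) = (196.963, 75.343) km/h.
Bearing = atan2(196.96, 75.34) = 69.07° clockwise from north.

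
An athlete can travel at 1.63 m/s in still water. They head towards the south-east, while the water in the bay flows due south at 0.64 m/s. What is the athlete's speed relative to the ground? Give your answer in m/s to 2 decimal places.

Taking east as x and north as y: velocity relative to the water = (1.153, -1.153) m/s; the water relative to ground = (0.000, -0.640) m/s.
Velocity relative to ground = (1.153, -1.153) + (0.000, -0.640) = (1.153, -1.793) m/s.
Speed = |(1.153, -1.793)| = 2.131 m/s.

2.13 m/s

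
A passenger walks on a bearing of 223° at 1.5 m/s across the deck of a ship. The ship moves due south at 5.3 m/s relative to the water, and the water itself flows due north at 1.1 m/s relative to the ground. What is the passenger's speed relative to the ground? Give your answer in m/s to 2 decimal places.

5.39 m/s

In east/north components (m/s): passenger relative to ship = (-1.023, -1.097); ship relative to water = (0.000, -5.300); water relative to ground = (0.000, 1.100).
Sum = (-1.023, -5.297) m/s.
Speed = |(-1.023, -5.297)| = 5.395 m/s.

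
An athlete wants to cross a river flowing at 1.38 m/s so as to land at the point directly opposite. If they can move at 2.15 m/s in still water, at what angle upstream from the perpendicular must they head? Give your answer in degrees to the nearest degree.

40°

To cancel the current, the upstream component of the athlete's velocity must equal the flow: 2.15 sin θ = 1.38.
sin θ = 1.38 / 2.15 = 0.6419.
θ = arcsin(0.6419) = 39.931°.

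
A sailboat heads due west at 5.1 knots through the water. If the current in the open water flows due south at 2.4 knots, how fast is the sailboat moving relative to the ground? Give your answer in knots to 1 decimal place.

Taking east as x and north as y: velocity relative to the water = (-5.100, 0.000) knots; the water relative to ground = (0.000, -2.400) knots.
Velocity relative to ground = (-5.100, 0.000) + (0.000, -2.400) = (-5.100, -2.400) knots.
Speed = |(-5.100, -2.400)| = 5.636 knots.

5.6 knots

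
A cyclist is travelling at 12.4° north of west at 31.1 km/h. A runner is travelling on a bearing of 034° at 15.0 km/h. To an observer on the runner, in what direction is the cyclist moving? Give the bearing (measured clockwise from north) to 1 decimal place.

Taking east as x and north as y: cyclist velocity = (-30.375, 6.678) km/h; runner velocity = (8.388, 12.436) km/h.
Velocity of cyclist relative to runner = (-30.375, 6.678) − (8.388, 12.436) = (-38.762, -5.757) km/h.
Bearing = atan2(-38.76, -5.76) = 261.55° clockwise from north.

261.6°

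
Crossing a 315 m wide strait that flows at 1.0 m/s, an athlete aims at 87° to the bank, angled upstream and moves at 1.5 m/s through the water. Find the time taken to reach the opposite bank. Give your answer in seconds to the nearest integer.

The component of the athlete's velocity perpendicular to the bank is 1.5 × sin 87° = 1.498 m/s.
The current is parallel to the bank, so it does not affect the crossing time.
Time = 315 / 1.498 = 210.288 s.

210 s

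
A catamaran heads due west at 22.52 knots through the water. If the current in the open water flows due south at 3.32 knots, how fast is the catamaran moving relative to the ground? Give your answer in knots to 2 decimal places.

22.76 knots

Taking east as x and north as y: velocity relative to the water = (-22.520, 0.000) knots; the water relative to ground = (0.000, -3.320) knots.
Velocity relative to ground = (-22.520, 0.000) + (0.000, -3.320) = (-22.520, -3.320) knots.
Speed = |(-22.520, -3.320)| = 22.763 knots.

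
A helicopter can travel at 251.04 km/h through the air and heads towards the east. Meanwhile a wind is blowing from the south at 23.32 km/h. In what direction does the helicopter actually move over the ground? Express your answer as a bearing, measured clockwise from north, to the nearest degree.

Taking east as x and north as y: velocity relative to the air = (251.040, 0.000) km/h; the air relative to ground = (0.000, 23.320) km/h.
Velocity relative to ground = (251.040, 0.000) + (0.000, 23.320) = (251.040, 23.320) km/h.
Bearing = atan2(251.04, 23.32) = 84.69° clockwise from north.

085°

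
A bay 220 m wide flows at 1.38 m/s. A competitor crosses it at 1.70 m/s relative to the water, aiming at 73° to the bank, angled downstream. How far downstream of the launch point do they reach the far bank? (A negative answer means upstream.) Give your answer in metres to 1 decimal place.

Perpendicular speed = 1.626 m/s; crossing time = 220 / 1.626 = 135.325 s.
Net downstream speed = 1.877 m/s.
Drift = 1.877 × 135.325 = 254.009 m (downstream).

254.0 m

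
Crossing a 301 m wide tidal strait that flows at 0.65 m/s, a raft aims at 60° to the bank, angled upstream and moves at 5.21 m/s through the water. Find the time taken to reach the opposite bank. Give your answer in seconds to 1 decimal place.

66.7 s

The component of the raft's velocity perpendicular to the bank is 5.21 × sin 60° = 4.512 m/s.
The flow acts along the bank and has no component across it.
Time = 301 / 4.512 = 66.711 s.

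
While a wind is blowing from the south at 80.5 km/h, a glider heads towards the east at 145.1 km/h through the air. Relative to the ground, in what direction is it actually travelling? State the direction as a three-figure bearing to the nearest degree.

061°

Taking east as x and north as y: velocity relative to the air = (145.100, 0.000) km/h; the air relative to ground = (0.000, 80.500) km/h.
Velocity relative to ground = (145.100, 0.000) + (0.000, 80.500) = (145.100, 80.500) km/h.
Bearing = atan2(145.10, 80.50) = 60.98° clockwise from north.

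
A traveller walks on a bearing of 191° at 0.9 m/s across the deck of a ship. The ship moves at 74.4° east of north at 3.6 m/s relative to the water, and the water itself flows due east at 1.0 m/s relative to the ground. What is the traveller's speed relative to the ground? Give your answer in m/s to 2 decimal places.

In east/north components (m/s): traveller relative to ship = (-0.172, -0.883); ship relative to water = (3.467, 0.968); water relative to ground = (1.000, 0.000).
Sum = (4.296, 0.085) m/s.
Speed = |(4.296, 0.085)| = 4.296 m/s.

4.30 m/s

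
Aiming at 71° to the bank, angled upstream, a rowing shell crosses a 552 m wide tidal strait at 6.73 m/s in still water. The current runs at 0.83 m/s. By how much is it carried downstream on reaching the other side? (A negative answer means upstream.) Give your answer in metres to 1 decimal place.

Perpendicular speed = 6.363 m/s; crossing time = 552 / 6.363 = 86.747 s.
Net downstream speed = -1.361 m/s.
Drift = -1.361 × 86.747 = -118.069 m (upstream).

-118.1 m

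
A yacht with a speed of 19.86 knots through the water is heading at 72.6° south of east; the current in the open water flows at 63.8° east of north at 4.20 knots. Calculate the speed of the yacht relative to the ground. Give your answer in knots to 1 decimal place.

Taking east as x and north as y: velocity relative to the water = (5.939, -18.951) knots; the water relative to ground = (3.768, 1.854) knots.
Velocity relative to ground = (5.939, -18.951) + (3.768, 1.854) = (9.707, -17.097) knots.
Speed = |(9.707, -17.097)| = 19.661 knots.

19.7 knots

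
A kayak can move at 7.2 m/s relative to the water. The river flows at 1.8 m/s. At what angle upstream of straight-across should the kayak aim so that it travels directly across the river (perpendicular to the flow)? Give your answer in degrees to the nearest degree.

14°

To cancel the current, the upstream component of the kayak's velocity must equal the flow: 7.2 sin θ = 1.8.
sin θ = 1.8 / 7.2 = 0.2500.
θ = arcsin(0.2500) = 14.478°.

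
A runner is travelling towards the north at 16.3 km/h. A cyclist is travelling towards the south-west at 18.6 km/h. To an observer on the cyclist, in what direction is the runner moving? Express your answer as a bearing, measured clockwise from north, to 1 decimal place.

024.1°

Taking east as x and north as y: runner velocity = (0.000, 16.300) km/h; cyclist velocity = (-13.152, -13.152) km/h.
Velocity of runner relative to cyclist = (0.000, 16.300) − (-13.152, -13.152) = (13.152, 29.452) km/h.
Bearing = atan2(13.15, 29.45) = 24.06° clockwise from north.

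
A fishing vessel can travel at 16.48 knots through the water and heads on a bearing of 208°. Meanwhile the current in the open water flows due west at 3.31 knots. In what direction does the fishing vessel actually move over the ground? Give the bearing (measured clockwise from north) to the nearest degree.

217°

Taking east as x and north as y: velocity relative to the water = (-7.737, -14.551) knots; the water relative to ground = (-3.310, 0.000) knots.
Velocity relative to ground = (-7.737, -14.551) + (-3.310, 0.000) = (-11.047, -14.551) knots.
Bearing = atan2(-11.05, -14.55) = 217.21° clockwise from north.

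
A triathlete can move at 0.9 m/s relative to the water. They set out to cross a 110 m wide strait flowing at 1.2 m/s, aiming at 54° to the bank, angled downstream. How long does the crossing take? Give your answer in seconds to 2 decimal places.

151.07 s

The component of the triathlete's velocity perpendicular to the bank is 0.9 × sin 54° = 0.728 m/s.
Only the cross-stream component determines the crossing time; the current contributes nothing perpendicular to the bank.
Time = 110 / 0.728 = 151.075 s.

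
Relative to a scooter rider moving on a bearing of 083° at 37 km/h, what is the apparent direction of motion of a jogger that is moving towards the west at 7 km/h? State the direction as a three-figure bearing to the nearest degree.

Taking east as x and north as y: jogger velocity = (-7.000, 0.000) km/h; scooter rider velocity = (36.724, 4.509) km/h.
Velocity of jogger relative to scooter rider = (-7.000, 0.000) − (36.724, 4.509) = (-43.724, -4.509) km/h.
Bearing = atan2(-43.72, -4.51) = 264.11° clockwise from north.

264°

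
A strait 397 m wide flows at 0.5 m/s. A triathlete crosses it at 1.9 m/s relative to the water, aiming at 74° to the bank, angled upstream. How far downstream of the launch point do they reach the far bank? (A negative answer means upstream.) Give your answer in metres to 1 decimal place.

-5.2 m

Perpendicular speed = 1.826 m/s; crossing time = 397 / 1.826 = 217.368 s.
Net downstream speed = -0.024 m/s.
Drift = -0.024 × 217.368 = -5.154 m (upstream).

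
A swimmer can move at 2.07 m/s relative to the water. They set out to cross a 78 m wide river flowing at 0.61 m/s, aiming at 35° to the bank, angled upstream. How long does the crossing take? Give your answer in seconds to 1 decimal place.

The component of the swimmer's velocity perpendicular to the bank is 2.07 × sin 35° = 1.187 m/s.
The flow acts along the bank and has no component across it.
Time = 78 / 1.187 = 65.695 s.

65.7 s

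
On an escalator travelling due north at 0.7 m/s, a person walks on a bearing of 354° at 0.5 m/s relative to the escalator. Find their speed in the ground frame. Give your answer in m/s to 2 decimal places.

Taking east as x and north as y: escalator velocity = (0.000, 0.700) m/s; person velocity relative to escalator = (-0.052, 0.497) m/s.
Velocity relative to ground = (0.000, 0.700) + (-0.052, 0.497) = (-0.052, 1.197) m/s.
Speed = |(-0.052, 1.197)| = 1.198 m/s.

1.20 m/s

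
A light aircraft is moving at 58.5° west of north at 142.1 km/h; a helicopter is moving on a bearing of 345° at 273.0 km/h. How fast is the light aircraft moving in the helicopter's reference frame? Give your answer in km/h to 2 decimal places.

Taking east as x and north as y: light aircraft velocity = (-121.160, 74.247) km/h; helicopter velocity = (-70.658, 263.698) km/h.
Velocity of light aircraft relative to helicopter = (-121.160, 74.247) − (-70.658, 263.698) = (-50.503, -189.451) km/h.
Magnitude = |(-50.503, -189.451)| = 196.067 km/h.

196.07 km/h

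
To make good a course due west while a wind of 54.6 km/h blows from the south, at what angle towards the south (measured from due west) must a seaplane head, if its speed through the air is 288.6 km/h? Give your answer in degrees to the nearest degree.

The wind pushes perpendicular to the desired track; the heading must have a component into the wind equal to 54.6 km/h: 288.6 sin θ = 54.6.
sin θ = 0.1892, so θ = 10.905°.

11°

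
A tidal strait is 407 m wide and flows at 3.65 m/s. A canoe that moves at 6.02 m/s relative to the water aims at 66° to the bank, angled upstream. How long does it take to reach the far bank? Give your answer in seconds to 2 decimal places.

The component of the canoe's velocity perpendicular to the bank is 6.02 × sin 66° = 5.500 m/s.
The flow acts along the bank and has no component across it.
Time = 407 / 5.500 = 74.006 s.

74.01 s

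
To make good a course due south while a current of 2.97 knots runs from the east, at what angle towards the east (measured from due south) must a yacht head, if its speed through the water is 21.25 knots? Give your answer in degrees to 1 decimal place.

The current pushes perpendicular to the desired track; the heading must have a component into the current equal to 2.97 knots: 21.25 sin θ = 2.97.
sin θ = 0.1398, so θ = 8.034°.

8.0°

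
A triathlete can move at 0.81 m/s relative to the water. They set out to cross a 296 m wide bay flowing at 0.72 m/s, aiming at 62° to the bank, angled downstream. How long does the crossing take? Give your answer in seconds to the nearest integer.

The component of the triathlete's velocity perpendicular to the bank is 0.81 × sin 62° = 0.715 m/s.
The current is parallel to the bank, so it does not affect the crossing time.
Time = 296 / 0.715 = 413.877 s.

414 s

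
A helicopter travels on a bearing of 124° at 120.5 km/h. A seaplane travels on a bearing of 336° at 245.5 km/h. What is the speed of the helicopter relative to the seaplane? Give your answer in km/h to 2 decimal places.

Taking east as x and north as y: helicopter velocity = (99.899, -67.383) km/h; seaplane velocity = (-99.854, 224.275) km/h.
Velocity of helicopter relative to seaplane = (99.899, -67.383) − (-99.854, 224.275) = (199.753, -291.658) km/h.
Magnitude = |(199.753, -291.658)| = 353.505 km/h.

353.50 km/h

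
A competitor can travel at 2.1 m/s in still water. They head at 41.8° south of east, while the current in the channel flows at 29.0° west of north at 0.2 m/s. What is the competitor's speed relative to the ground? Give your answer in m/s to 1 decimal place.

1.9 m/s

Taking east as x and north as y: velocity relative to the water = (1.565, -1.400) m/s; the water relative to ground = (-0.097, 0.175) m/s.
Velocity relative to ground = (1.565, -1.400) + (-0.097, 0.175) = (1.469, -1.225) m/s.
Speed = |(1.469, -1.225)| = 1.912 m/s.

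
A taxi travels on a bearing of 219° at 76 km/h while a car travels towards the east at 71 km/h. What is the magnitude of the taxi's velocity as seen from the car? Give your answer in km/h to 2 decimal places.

Taking east as x and north as y: taxi velocity = (-47.828, -59.063) km/h; car velocity = (71.000, 0.000) km/h.
Velocity of taxi relative to car = (-47.828, -59.063) − (71.000, 0.000) = (-118.828, -59.063) km/h.
Magnitude = |(-118.828, -59.063)| = 132.697 km/h.

132.70 km/h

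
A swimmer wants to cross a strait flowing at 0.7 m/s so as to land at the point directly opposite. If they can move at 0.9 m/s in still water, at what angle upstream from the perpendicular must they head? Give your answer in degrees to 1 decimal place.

51.1°

To cancel the current, the upstream component of the swimmer's velocity must equal the flow: 0.9 sin θ = 0.7.
sin θ = 0.7 / 0.9 = 0.7778.
θ = arcsin(0.7778) = 51.058°.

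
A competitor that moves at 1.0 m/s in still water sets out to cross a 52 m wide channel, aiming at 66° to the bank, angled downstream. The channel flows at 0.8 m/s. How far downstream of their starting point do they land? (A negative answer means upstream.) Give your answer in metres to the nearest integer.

Perpendicular speed = 0.914 m/s; crossing time = 52 / 0.914 = 56.921 s.
Net downstream speed = 1.207 m/s.
Drift = 1.207 × 56.921 = 68.689 m (downstream).

69 m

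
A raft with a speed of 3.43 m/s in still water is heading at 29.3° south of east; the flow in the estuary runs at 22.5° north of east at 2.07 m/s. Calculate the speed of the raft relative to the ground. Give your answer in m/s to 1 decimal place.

5.0 m/s

Taking east as x and north as y: velocity relative to the water = (2.991, -1.679) m/s; the water relative to ground = (1.912, 0.792) m/s.
Velocity relative to ground = (2.991, -1.679) + (1.912, 0.792) = (4.904, -0.886) m/s.
Speed = |(4.904, -0.886)| = 4.983 m/s.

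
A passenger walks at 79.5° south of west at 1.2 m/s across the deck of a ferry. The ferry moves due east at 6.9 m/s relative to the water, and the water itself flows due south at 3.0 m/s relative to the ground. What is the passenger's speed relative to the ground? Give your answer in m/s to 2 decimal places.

7.88 m/s

In east/north components (m/s): passenger relative to ferry = (-0.219, -1.180); ferry relative to water = (6.900, 0.000); water relative to ground = (0.000, -3.000).
Sum = (6.681, -4.180) m/s.
Speed = |(6.681, -4.180)| = 7.881 m/s.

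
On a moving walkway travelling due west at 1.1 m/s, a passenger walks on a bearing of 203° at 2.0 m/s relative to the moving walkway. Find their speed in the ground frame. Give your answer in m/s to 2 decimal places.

Taking east as x and north as y: moving walkway velocity = (-1.100, 0.000) m/s; passenger velocity relative to moving walkway = (-0.781, -1.841) m/s.
Velocity relative to ground = (-1.100, 0.000) + (-0.781, -1.841) = (-1.881, -1.841) m/s.
Speed = |(-1.881, -1.841)| = 2.632 m/s.

2.63 m/s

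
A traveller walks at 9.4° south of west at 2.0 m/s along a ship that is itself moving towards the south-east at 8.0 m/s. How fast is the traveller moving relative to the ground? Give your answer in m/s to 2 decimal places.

Taking east as x and north as y: ship velocity = (5.657, -5.657) m/s; traveller velocity relative to ship = (-1.973, -0.327) m/s.
Velocity relative to ground = (5.657, -5.657) + (-1.973, -0.327) = (3.684, -5.984) m/s.
Speed = |(3.684, -5.984)| = 7.027 m/s.

7.03 m/s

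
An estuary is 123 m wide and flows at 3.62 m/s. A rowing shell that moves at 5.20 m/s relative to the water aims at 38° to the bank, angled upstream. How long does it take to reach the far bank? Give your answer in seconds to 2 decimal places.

38.42 s

The component of the rowing shell's velocity perpendicular to the bank is 5.20 × sin 38° = 3.201 m/s.
Only the cross-stream component determines the crossing time; the current contributes nothing perpendicular to the bank.
Time = 123 / 3.201 = 38.420 s.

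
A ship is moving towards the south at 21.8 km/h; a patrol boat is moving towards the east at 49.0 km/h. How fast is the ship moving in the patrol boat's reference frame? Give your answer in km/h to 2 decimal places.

Taking east as x and north as y: ship velocity = (0.000, -21.800) km/h; patrol boat velocity = (49.000, 0.000) km/h.
Velocity of ship relative to patrol boat = (0.000, -21.800) − (49.000, 0.000) = (-49.000, -21.800) km/h.
Magnitude = |(-49.000, -21.800)| = 53.631 km/h.

53.63 km/h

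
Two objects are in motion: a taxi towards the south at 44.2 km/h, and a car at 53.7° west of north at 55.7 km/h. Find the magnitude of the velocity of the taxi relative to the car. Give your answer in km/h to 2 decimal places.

Taking east as x and north as y: taxi velocity = (0.000, -44.200) km/h; car velocity = (-44.890, 32.975) km/h.
Velocity of taxi relative to car = (0.000, -44.200) − (-44.890, 32.975) = (44.890, -77.175) km/h.
Magnitude = |(44.890, -77.175)| = 89.281 km/h.

89.28 km/h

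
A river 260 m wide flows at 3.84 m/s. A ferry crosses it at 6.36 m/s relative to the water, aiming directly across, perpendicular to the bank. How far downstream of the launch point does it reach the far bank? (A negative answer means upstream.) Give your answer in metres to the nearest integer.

157 m

Perpendicular speed = 6.360 m/s; crossing time = 260 / 6.360 = 40.881 s.
Net downstream speed = 3.840 m/s.
Drift = 3.840 × 40.881 = 156.981 m (downstream).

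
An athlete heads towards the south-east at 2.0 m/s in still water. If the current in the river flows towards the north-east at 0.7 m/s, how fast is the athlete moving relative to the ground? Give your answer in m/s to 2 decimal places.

Taking east as x and north as y: velocity relative to the water = (1.414, -1.414) m/s; the water relative to ground = (0.495, 0.495) m/s.
Velocity relative to ground = (1.414, -1.414) + (0.495, 0.495) = (1.909, -0.919) m/s.
Speed = |(1.909, -0.919)| = 2.119 m/s.

2.12 m/s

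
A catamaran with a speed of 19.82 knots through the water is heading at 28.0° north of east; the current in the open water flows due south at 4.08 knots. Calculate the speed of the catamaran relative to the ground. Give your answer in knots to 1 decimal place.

18.3 knots

Taking east as x and north as y: velocity relative to the water = (17.500, 9.305) knots; the water relative to ground = (0.000, -4.080) knots.
Velocity relative to ground = (17.500, 9.305) + (0.000, -4.080) = (17.500, 5.225) knots.
Speed = |(17.500, 5.225)| = 18.263 knots.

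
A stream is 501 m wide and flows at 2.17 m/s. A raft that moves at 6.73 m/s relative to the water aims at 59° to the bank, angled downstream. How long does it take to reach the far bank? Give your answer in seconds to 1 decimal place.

The component of the raft's velocity perpendicular to the bank is 6.73 × sin 59° = 5.769 m/s.
The current is parallel to the bank, so it does not affect the crossing time.
Time = 501 / 5.769 = 86.847 s.

86.8 s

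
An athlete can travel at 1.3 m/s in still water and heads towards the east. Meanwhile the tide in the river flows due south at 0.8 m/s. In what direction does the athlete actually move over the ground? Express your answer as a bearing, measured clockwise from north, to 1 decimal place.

Taking east as x and north as y: velocity relative to the water = (1.300, 0.000) m/s; the water relative to ground = (0.000, -0.800) m/s.
Velocity relative to ground = (1.300, 0.000) + (0.000, -0.800) = (1.300, -0.800) m/s.
Bearing = atan2(1.30, -0.80) = 121.61° clockwise from north.

121.6°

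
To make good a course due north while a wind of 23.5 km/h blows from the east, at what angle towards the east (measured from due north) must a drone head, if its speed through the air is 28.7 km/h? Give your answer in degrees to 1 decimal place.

55.0°

The wind pushes perpendicular to the desired track; the heading must have a component into the wind equal to 23.5 km/h: 28.7 sin θ = 23.5.
sin θ = 0.8188, so θ = 54.966°.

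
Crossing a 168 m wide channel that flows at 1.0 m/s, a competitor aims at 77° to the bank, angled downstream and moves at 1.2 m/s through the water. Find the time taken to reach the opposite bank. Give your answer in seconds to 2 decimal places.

The component of the competitor's velocity perpendicular to the bank is 1.2 × sin 77° = 1.169 m/s.
Only the cross-stream component determines the crossing time; the current contributes nothing perpendicular to the bank.
Time = 168 / 1.169 = 143.683 s.

143.68 s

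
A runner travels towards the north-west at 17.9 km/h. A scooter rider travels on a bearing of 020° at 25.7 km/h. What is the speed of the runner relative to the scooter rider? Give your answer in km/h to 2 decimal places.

24.33 km/h

Taking east as x and north as y: runner velocity = (-12.657, 12.657) km/h; scooter rider velocity = (8.790, 24.150) km/h.
Velocity of runner relative to scooter rider = (-12.657, 12.657) − (8.790, 24.150) = (-21.447, -11.493) km/h.
Magnitude = |(-21.447, -11.493)| = 24.332 km/h.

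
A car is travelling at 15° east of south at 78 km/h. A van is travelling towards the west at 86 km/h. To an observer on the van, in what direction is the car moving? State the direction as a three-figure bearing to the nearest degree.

Taking east as x and north as y: car velocity = (20.188, -75.342) km/h; van velocity = (-86.000, 0.000) km/h.
Velocity of car relative to van = (20.188, -75.342) − (-86.000, 0.000) = (106.188, -75.342) km/h.
Bearing = atan2(106.19, -75.34) = 125.36° clockwise from north.

125°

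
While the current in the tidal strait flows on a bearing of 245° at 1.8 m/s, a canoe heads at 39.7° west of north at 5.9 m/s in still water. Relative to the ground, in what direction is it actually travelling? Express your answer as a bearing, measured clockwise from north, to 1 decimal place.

305.0°

Taking east as x and north as y: velocity relative to the water = (-3.769, 4.539) m/s; the water relative to ground = (-1.631, -0.761) m/s.
Velocity relative to ground = (-3.769, 4.539) + (-1.631, -0.761) = (-5.400, 3.779) m/s.
Bearing = atan2(-5.40, 3.78) = 304.98° clockwise from north.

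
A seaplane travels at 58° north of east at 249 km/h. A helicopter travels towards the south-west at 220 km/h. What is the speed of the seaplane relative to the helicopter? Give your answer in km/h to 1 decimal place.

Taking east as x and north as y: seaplane velocity = (131.950, 211.164) km/h; helicopter velocity = (-155.563, -155.563) km/h.
Velocity of seaplane relative to helicopter = (131.950, 211.164) − (-155.563, -155.563) = (287.513, 366.727) km/h.
Magnitude = |(287.513, 366.727)| = 465.997 km/h.

466.0 km/h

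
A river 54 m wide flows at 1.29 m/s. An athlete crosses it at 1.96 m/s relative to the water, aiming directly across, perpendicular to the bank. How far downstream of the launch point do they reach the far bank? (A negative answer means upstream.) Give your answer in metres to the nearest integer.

36 m

Perpendicular speed = 1.960 m/s; crossing time = 54 / 1.960 = 27.551 s.
Net downstream speed = 1.290 m/s.
Drift = 1.290 × 27.551 = 35.541 m (downstream).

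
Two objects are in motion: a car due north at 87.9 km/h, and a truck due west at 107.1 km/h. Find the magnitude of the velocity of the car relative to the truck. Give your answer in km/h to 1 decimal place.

138.6 km/h

Taking east as x and north as y: car velocity = (0.000, 87.900) km/h; truck velocity = (-107.100, 0.000) km/h.
Velocity of car relative to truck = (0.000, 87.900) − (-107.100, 0.000) = (107.100, 87.900) km/h.
Magnitude = |(107.100, 87.900)| = 138.553 km/h.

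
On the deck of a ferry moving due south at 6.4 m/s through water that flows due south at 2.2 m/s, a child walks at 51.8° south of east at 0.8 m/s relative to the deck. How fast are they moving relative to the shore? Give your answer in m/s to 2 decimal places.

In east/north components (m/s): child relative to ferry = (0.495, -0.629); ferry relative to water = (0.000, -6.400); water relative to ground = (0.000, -2.200).
Sum = (0.495, -9.229) m/s.
Speed = |(0.495, -9.229)| = 9.242 m/s.

9.24 m/s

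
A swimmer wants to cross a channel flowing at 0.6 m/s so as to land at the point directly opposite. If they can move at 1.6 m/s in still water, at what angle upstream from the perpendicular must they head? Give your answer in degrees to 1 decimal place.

22.0°

To cancel the current, the upstream component of the swimmer's velocity must equal the flow: 1.6 sin θ = 0.6.
sin θ = 0.6 / 1.6 = 0.3750.
θ = arcsin(0.3750) = 22.024°.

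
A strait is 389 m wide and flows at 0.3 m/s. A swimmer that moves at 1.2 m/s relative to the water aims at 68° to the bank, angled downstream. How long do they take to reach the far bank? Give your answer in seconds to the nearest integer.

350 s

The component of the swimmer's velocity perpendicular to the bank is 1.2 × sin 68° = 1.113 m/s.
The flow acts along the bank and has no component across it.
Time = 389 / 1.113 = 349.625 s.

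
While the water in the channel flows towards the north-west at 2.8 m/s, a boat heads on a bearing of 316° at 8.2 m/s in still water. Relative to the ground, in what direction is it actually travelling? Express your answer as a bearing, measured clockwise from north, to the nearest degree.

Taking east as x and north as y: velocity relative to the water = (-5.696, 5.899) m/s; the water relative to ground = (-1.980, 1.980) m/s.
Velocity relative to ground = (-5.696, 5.899) + (-1.980, 1.980) = (-7.676, 7.878) m/s.
Bearing = atan2(-7.68, 7.88) = 315.75° clockwise from north.

316°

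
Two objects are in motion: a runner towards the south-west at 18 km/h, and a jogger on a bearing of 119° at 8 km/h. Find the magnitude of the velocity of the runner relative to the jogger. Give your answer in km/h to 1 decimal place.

Taking east as x and north as y: runner velocity = (-12.728, -12.728) km/h; jogger velocity = (6.997, -3.878) km/h.
Velocity of runner relative to jogger = (-12.728, -12.728) − (6.997, -3.878) = (-19.725, -8.849) km/h.
Magnitude = |(-19.725, -8.849)| = 21.619 km/h.

21.6 km/h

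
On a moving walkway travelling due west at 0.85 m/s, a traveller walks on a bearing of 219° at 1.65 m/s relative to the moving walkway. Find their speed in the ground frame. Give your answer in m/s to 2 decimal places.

Taking east as x and north as y: moving walkway velocity = (-0.850, 0.000) m/s; traveller velocity relative to moving walkway = (-1.038, -1.282) m/s.
Velocity relative to ground = (-0.850, 0.000) + (-1.038, -1.282) = (-1.888, -1.282) m/s.
Speed = |(-1.888, -1.282)| = 2.283 m/s.

2.28 m/s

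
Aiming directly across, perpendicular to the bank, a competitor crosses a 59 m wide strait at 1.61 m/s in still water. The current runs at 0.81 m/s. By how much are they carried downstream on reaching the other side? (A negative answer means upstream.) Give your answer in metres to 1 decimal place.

Perpendicular speed = 1.610 m/s; crossing time = 59 / 1.610 = 36.646 s.
Net downstream speed = 0.810 m/s.
Drift = 0.810 × 36.646 = 29.683 m (downstream).

29.7 m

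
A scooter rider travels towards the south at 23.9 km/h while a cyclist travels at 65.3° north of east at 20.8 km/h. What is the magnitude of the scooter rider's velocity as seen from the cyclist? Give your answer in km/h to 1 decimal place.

43.7 km/h

Taking east as x and north as y: scooter rider velocity = (0.000, -23.900) km/h; cyclist velocity = (8.692, 18.897) km/h.
Velocity of scooter rider relative to cyclist = (0.000, -23.900) − (8.692, 18.897) = (-8.692, -42.797) km/h.
Magnitude = |(-8.692, -42.797)| = 43.671 km/h.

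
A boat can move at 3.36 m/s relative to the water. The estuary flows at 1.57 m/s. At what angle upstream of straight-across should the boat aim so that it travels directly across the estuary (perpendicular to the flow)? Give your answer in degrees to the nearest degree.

28°

To cancel the current, the upstream component of the boat's velocity must equal the flow: 3.36 sin θ = 1.57.
sin θ = 1.57 / 3.36 = 0.4673.
θ = arcsin(0.4673) = 27.857°.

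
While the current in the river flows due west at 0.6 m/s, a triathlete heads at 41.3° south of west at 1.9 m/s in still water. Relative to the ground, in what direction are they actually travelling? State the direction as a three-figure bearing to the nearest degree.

Taking east as x and north as y: velocity relative to the water = (-1.427, -1.254) m/s; the water relative to ground = (-0.600, 0.000) m/s.
Velocity relative to ground = (-1.427, -1.254) + (-0.600, 0.000) = (-2.027, -1.254) m/s.
Bearing = atan2(-2.03, -1.25) = 238.26° clockwise from north.

238°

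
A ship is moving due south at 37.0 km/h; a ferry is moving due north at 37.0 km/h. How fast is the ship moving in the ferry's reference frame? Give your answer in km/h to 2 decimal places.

74.00 km/h

Taking east as x and north as y: ship velocity = (0.000, -37.000) km/h; ferry velocity = (0.000, 37.000) km/h.
Velocity of ship relative to ferry = (0.000, -37.000) − (0.000, 37.000) = (0.000, -74.000) km/h.
Magnitude = |(0.000, -74.000)| = 74.000 km/h.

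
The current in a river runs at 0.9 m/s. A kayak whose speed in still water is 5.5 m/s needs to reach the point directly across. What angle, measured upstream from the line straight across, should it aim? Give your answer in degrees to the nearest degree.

To cancel the current, the upstream component of the kayak's velocity must equal the flow: 5.5 sin θ = 0.9.
sin θ = 0.9 / 5.5 = 0.1636.
θ = arcsin(0.1636) = 9.418°.

9°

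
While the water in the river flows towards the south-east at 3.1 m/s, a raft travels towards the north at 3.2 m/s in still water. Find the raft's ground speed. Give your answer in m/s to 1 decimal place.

Taking east as x and north as y: velocity relative to the water = (0.000, 3.200) m/s; the water relative to ground = (2.192, -2.192) m/s.
Velocity relative to ground = (0.000, 3.200) + (2.192, -2.192) = (2.192, 1.008) m/s.
Speed = |(2.192, 1.008)| = 2.413 m/s.

2.4 m/s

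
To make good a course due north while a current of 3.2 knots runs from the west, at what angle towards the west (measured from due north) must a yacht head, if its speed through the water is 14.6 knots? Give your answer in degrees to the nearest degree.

The current pushes perpendicular to the desired track; the heading must have a component into the current equal to 3.2 knots: 14.6 sin θ = 3.2.
sin θ = 0.2192, so θ = 12.661°.

13°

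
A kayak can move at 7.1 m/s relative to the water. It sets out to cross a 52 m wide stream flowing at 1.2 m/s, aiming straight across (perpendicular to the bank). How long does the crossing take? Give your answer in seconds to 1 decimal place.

The component of the kayak's velocity perpendicular to the bank is 7.1 m/s.
The current is parallel to the bank, so it does not affect the crossing time.
Time = 52 / 7.100 = 7.324 s.

7.3 s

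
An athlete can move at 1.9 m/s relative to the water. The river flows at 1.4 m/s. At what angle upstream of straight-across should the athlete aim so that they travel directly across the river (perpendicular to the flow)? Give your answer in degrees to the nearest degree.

To cancel the current, the upstream component of the athlete's velocity must equal the flow: 1.9 sin θ = 1.4.
sin θ = 1.4 / 1.9 = 0.7368.
θ = arcsin(0.7368) = 47.463°.

47°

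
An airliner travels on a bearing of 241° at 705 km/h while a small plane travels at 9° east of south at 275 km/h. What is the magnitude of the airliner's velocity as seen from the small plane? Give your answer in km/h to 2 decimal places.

663.35 km/h

Taking east as x and north as y: airliner velocity = (-616.607, -341.791) km/h; small plane velocity = (43.019, -271.614) km/h.
Velocity of airliner relative to small plane = (-616.607, -341.791) − (43.019, -271.614) = (-659.626, -70.176) km/h.
Magnitude = |(-659.626, -70.176)| = 663.349 km/h.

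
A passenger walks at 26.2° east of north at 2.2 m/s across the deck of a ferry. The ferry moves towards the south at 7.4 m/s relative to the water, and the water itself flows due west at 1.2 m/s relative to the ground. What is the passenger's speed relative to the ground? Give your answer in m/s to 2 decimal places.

In east/north components (m/s): passenger relative to ferry = (0.971, 1.974); ferry relative to water = (0.000, -7.400); water relative to ground = (-1.200, 0.000).
Sum = (-0.229, -5.426) m/s.
Speed = |(-0.229, -5.426)| = 5.431 m/s.

5.43 m/s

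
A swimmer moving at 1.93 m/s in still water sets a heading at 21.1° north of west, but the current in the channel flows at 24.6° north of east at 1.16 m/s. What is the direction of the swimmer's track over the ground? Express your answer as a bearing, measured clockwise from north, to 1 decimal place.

327.7°

Taking east as x and north as y: velocity relative to the water = (-1.801, 0.695) m/s; the water relative to ground = (1.055, 0.483) m/s.
Velocity relative to ground = (-1.801, 0.695) + (1.055, 0.483) = (-0.746, 1.178) m/s.
Bearing = atan2(-0.75, 1.18) = 327.65° clockwise from north.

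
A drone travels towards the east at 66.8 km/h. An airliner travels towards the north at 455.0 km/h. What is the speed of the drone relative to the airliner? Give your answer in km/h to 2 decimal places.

459.88 km/h

Taking east as x and north as y: drone velocity = (66.800, 0.000) km/h; airliner velocity = (0.000, 455.000) km/h.
Velocity of drone relative to airliner = (66.800, 0.000) − (0.000, 455.000) = (66.800, -455.000) km/h.
Magnitude = |(66.800, -455.000)| = 459.877 km/h.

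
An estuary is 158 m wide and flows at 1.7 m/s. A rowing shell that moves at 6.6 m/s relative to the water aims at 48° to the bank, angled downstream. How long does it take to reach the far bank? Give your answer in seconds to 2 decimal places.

32.21 s

The component of the rowing shell's velocity perpendicular to the bank is 6.6 × sin 48° = 4.905 m/s.
Only the cross-stream component determines the crossing time; the current contributes nothing perpendicular to the bank.
Time = 158 / 4.905 = 32.214 s.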